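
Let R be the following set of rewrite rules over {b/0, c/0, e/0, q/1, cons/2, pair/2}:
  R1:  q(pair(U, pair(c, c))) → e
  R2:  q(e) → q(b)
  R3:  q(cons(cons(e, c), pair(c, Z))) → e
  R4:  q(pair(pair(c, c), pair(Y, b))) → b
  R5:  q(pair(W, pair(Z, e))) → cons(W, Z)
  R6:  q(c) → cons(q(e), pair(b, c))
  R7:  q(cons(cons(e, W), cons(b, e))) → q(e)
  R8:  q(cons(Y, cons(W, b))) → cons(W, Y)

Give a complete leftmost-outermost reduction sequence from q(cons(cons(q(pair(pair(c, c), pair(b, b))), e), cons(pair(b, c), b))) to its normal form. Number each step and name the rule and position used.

1. q(cons(cons(q(pair(pair(c, c), pair(b, b))), e), cons(pair(b, c), b)))  →  cons(pair(b, c), cons(q(pair(pair(c, c), pair(b, b))), e))   [R8 at ε]
2. cons(pair(b, c), cons(q(pair(pair(c, c), pair(b, b))), e))  →  cons(pair(b, c), cons(b, e))   [R4 at 2.1]

cons(pair(b, c), cons(b, e))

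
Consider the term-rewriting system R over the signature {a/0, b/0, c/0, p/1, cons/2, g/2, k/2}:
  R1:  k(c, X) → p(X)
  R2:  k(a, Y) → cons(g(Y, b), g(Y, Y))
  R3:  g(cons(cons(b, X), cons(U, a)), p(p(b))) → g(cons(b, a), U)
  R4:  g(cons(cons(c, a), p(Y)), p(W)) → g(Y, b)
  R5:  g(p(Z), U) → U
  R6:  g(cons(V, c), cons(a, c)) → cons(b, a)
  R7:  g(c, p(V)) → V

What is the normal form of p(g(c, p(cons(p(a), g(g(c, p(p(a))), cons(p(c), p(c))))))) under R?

1. p(g(c, p(cons(p(a), g(g(c, p(p(a))), cons(p(c), p(c)))))))  →  p(cons(p(a), g(g(c, p(p(a))), cons(p(c), p(c)))))   [R7 at 1]
2. p(cons(p(a), g(g(c, p(p(a))), cons(p(c), p(c)))))  →  p(cons(p(a), g(p(a), cons(p(c), p(c)))))   [R7 at 1.2.1]
3. p(cons(p(a), g(p(a), cons(p(c), p(c)))))  →  p(cons(p(a), cons(p(c), p(c))))   [R5 at 1.2]

p(cons(p(a), cons(p(c), p(c))))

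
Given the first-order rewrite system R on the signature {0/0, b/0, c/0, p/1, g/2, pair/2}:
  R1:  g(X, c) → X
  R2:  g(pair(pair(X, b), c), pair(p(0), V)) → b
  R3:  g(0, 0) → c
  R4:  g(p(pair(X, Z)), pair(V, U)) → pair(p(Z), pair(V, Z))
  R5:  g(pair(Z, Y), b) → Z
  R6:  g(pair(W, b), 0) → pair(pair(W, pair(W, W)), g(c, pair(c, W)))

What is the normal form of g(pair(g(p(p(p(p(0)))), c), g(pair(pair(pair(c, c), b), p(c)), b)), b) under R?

1. g(pair(g(p(p(p(p(0)))), c), g(pair(pair(pair(c, c), b), p(c)), b)), b)  →  g(p(p(p(p(0)))), c)   [R5 at ε]
2. g(p(p(p(p(0)))), c)  →  p(p(p(p(0))))   [R1 at ε]

p(p(p(p(0))))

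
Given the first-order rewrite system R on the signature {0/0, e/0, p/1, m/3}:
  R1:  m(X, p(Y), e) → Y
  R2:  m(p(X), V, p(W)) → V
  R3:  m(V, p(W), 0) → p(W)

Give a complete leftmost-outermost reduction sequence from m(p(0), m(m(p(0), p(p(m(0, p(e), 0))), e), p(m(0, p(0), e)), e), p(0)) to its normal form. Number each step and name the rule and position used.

0

1. m(p(0), m(m(p(0), p(p(m(0, p(e), 0))), e), p(m(0, p(0), e)), e), p(0))  →  m(m(p(0), p(p(m(0, p(e), 0))), e), p(m(0, p(0), e)), e)   [R2 at ε]
2. m(m(p(0), p(p(m(0, p(e), 0))), e), p(m(0, p(0), e)), e)  →  m(0, p(0), e)   [R1 at ε]
3. m(0, p(0), e)  →  0   [R1 at ε]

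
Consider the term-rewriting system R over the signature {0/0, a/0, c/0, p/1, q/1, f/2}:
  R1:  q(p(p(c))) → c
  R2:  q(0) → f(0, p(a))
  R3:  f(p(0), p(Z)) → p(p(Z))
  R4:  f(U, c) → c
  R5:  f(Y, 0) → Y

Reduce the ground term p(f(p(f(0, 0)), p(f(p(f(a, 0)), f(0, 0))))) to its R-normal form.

p(p(p(p(a))))

1. p(f(p(f(0, 0)), p(f(p(f(a, 0)), f(0, 0)))))  →  p(f(p(0), p(f(p(f(a, 0)), f(0, 0)))))   [R5 at 1.1.1]
2. p(f(p(0), p(f(p(f(a, 0)), f(0, 0)))))  →  p(p(p(f(p(f(a, 0)), f(0, 0)))))   [R3 at 1]
3. p(p(p(f(p(f(a, 0)), f(0, 0)))))  →  p(p(p(f(p(a), f(0, 0)))))   [R5 at 1.1.1.1.1]
4. p(p(p(f(p(a), f(0, 0)))))  →  p(p(p(f(p(a), 0))))   [R5 at 1.1.1.2]
5. p(p(p(f(p(a), 0))))  →  p(p(p(p(a))))   [R5 at 1.1.1]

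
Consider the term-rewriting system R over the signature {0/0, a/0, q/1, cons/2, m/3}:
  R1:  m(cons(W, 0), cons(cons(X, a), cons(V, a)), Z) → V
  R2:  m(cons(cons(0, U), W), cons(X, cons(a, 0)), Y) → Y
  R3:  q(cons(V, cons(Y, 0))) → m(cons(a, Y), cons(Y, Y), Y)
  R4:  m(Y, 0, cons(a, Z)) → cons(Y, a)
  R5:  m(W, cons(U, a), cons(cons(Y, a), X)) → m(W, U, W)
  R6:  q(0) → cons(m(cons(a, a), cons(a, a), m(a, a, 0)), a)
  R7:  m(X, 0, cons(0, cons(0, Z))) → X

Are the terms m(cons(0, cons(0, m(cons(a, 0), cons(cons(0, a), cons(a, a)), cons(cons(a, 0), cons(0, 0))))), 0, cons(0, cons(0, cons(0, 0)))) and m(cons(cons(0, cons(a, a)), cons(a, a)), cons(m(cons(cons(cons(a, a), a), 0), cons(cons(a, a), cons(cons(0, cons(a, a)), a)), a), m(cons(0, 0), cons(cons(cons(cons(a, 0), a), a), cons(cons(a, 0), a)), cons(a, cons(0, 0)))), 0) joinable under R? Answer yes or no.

Reduce t₁ = m(cons(0, cons(0, m(cons(a, 0), cons(cons(0, a), cons(a, a)), cons(cons(a, 0), cons(0, 0))))), 0, cons(0, cons(0, cons(0, 0)))):
1. m(cons(0, cons(0, m(cons(a, 0), cons(cons(0, a), cons(a, a)), cons(cons(a, 0), cons(0, 0))))), 0, cons(0, cons(0, cons(0, 0))))  →  cons(0, cons(0, m(cons(a, 0), cons(cons(0, a), cons(a, a)), cons(cons(a, 0), cons(0, 0)))))   [R7 at ε]
2. cons(0, cons(0, m(cons(a, 0), cons(cons(0, a), cons(a, a)), cons(cons(a, 0), cons(0, 0)))))  →  cons(0, cons(0, a))   [R1 at 2.2]

Reduce t₂ = m(cons(cons(0, cons(a, a)), cons(a, a)), cons(m(cons(cons(cons(a, a), a), 0), cons(cons(a, a), cons(cons(0, cons(a, a)), a)), a), m(cons(0, 0), cons(cons(cons(cons(a, 0), a), a), cons(cons(a, 0), a)), cons(a, cons(0, 0)))), 0):
1. m(cons(cons(0, cons(a, a)), cons(a, a)), cons(m(cons(cons(cons(a, a), a), 0), cons(cons(a, a), cons(cons(0, cons(a, a)), a)), a), m(cons(0, 0), cons(cons(cons(cons(a, 0), a), a), cons(cons(a, 0), a)), cons(a, cons(0, 0)))), 0)  →  m(cons(cons(0, cons(a, a)), cons(a, a)), cons(cons(0, cons(a, a)), m(cons(0, 0), cons(cons(cons(cons(a, 0), a), a), cons(cons(a, 0), a)), cons(a, cons(0, 0)))), 0)   [R1 at 2.1]
2. m(cons(cons(0, cons(a, a)), cons(a, a)), cons(cons(0, cons(a, a)), m(cons(0, 0), cons(cons(cons(cons(a, 0), a), a), cons(cons(a, 0), a)), cons(a, cons(0, 0)))), 0)  →  m(cons(cons(0, cons(a, a)), cons(a, a)), cons(cons(0, cons(a, a)), cons(a, 0)), 0)   [R1 at 2.2]
3. m(cons(cons(0, cons(a, a)), cons(a, a)), cons(cons(0, cons(a, a)), cons(a, 0)), 0)  →  0   [R2 at ε]

no — NF(t₁) = cons(0, cons(0, a)), NF(t₂) = 0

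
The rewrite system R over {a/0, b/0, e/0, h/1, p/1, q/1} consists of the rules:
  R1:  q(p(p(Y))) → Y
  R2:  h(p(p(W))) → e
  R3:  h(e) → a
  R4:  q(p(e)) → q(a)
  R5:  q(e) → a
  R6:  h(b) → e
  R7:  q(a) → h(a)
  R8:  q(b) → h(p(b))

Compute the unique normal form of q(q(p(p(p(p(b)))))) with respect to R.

1. q(q(p(p(p(p(b))))))  →  q(p(p(b)))   [R1 at 1]
2. q(p(p(b)))  →  b   [R1 at ε]

b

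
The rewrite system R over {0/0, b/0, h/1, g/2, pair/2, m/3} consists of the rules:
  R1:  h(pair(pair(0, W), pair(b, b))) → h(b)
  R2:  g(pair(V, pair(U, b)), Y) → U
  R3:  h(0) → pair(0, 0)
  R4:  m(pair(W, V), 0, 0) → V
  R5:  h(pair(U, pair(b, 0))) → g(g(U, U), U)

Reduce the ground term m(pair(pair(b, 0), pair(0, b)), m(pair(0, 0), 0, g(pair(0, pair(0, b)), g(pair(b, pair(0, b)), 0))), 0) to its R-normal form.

pair(0, b)

1. m(pair(pair(b, 0), pair(0, b)), m(pair(0, 0), 0, g(pair(0, pair(0, b)), g(pair(b, pair(0, b)), 0))), 0)  →  m(pair(pair(b, 0), pair(0, b)), m(pair(0, 0), 0, 0), 0)   [R2 at 2.3]
2. m(pair(pair(b, 0), pair(0, b)), m(pair(0, 0), 0, 0), 0)  →  m(pair(pair(b, 0), pair(0, b)), 0, 0)   [R4 at 2]
3. m(pair(pair(b, 0), pair(0, b)), 0, 0)  →  pair(0, b)   [R4 at ε]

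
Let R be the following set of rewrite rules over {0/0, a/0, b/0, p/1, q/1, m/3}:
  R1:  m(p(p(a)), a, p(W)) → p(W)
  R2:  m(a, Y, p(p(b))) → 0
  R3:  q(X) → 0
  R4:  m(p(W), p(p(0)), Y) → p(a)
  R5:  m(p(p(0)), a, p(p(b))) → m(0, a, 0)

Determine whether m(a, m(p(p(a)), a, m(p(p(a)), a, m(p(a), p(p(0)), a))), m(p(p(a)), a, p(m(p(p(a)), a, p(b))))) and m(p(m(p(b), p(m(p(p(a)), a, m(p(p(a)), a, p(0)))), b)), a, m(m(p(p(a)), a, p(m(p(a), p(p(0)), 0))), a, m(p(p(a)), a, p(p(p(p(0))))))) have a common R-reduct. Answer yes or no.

no — NF(t₁) = 0, NF(t₂) = p(p(p(p(0))))

Reduce t₁ = m(a, m(p(p(a)), a, m(p(p(a)), a, m(p(a), p(p(0)), a))), m(p(p(a)), a, p(m(p(p(a)), a, p(b))))):
1. m(a, m(p(p(a)), a, m(p(p(a)), a, m(p(a), p(p(0)), a))), m(p(p(a)), a, p(m(p(p(a)), a, p(b)))))  →  m(a, m(p(p(a)), a, m(p(p(a)), a, p(a))), m(p(p(a)), a, p(m(p(p(a)), a, p(b)))))   [R4 at 2.3.3]
2. m(a, m(p(p(a)), a, m(p(p(a)), a, p(a))), m(p(p(a)), a, p(m(p(p(a)), a, p(b)))))  →  m(a, m(p(p(a)), a, p(a)), m(p(p(a)), a, p(m(p(p(a)), a, p(b)))))   [R1 at 2.3]
3. m(a, m(p(p(a)), a, p(a)), m(p(p(a)), a, p(m(p(p(a)), a, p(b)))))  →  m(a, p(a), m(p(p(a)), a, p(m(p(p(a)), a, p(b)))))   [R1 at 2]
4. m(a, p(a), m(p(p(a)), a, p(m(p(p(a)), a, p(b)))))  →  m(a, p(a), p(m(p(p(a)), a, p(b))))   [R1 at 3]
5. m(a, p(a), p(m(p(p(a)), a, p(b))))  →  m(a, p(a), p(p(b)))   [R1 at 3.1]
6. m(a, p(a), p(p(b)))  →  0   [R2 at ε]

Reduce t₂ = m(p(m(p(b), p(m(p(p(a)), a, m(p(p(a)), a, p(0)))), b)), a, m(m(p(p(a)), a, p(m(p(a), p(p(0)), 0))), a, m(p(p(a)), a, p(p(p(p(0))))))):
1. m(p(m(p(b), p(m(p(p(a)), a, m(p(p(a)), a, p(0)))), b)), a, m(m(p(p(a)), a, p(m(p(a), p(p(0)), 0))), a, m(p(p(a)), a, p(p(p(p(0)))))))  →  m(p(m(p(b), p(m(p(p(a)), a, p(0))), b)), a, m(m(p(p(a)), a, p(m(p(a), p(p(0)), 0))), a, m(p(p(a)), a, p(p(p(p(0)))))))   [R1 at 1.1.2.1.3]
2. m(p(m(p(b), p(m(p(p(a)), a, p(0))), b)), a, m(m(p(p(a)), a, p(m(p(a), p(p(0)), 0))), a, m(p(p(a)), a, p(p(p(p(0)))))))  →  m(p(m(p(b), p(p(0)), b)), a, m(m(p(p(a)), a, p(m(p(a), p(p(0)), 0))), a, m(p(p(a)), a, p(p(p(p(0)))))))   [R1 at 1.1.2.1]
3. m(p(m(p(b), p(p(0)), b)), a, m(m(p(p(a)), a, p(m(p(a), p(p(0)), 0))), a, m(p(p(a)), a, p(p(p(p(0)))))))  →  m(p(p(a)), a, m(m(p(p(a)), a, p(m(p(a), p(p(0)), 0))), a, m(p(p(a)), a, p(p(p(p(0)))))))   [R4 at 1.1]
4. m(p(p(a)), a, m(m(p(p(a)), a, p(m(p(a), p(p(0)), 0))), a, m(p(p(a)), a, p(p(p(p(0)))))))  →  m(p(p(a)), a, m(p(m(p(a), p(p(0)), 0)), a, m(p(p(a)), a, p(p(p(p(0)))))))   [R1 at 3.1]
5. m(p(p(a)), a, m(p(m(p(a), p(p(0)), 0)), a, m(p(p(a)), a, p(p(p(p(0)))))))  →  m(p(p(a)), a, m(p(p(a)), a, m(p(p(a)), a, p(p(p(p(0)))))))   [R4 at 3.1.1]
6. m(p(p(a)), a, m(p(p(a)), a, m(p(p(a)), a, p(p(p(p(0)))))))  →  m(p(p(a)), a, m(p(p(a)), a, p(p(p(p(0))))))   [R1 at 3.3]
7. m(p(p(a)), a, m(p(p(a)), a, p(p(p(p(0))))))  →  m(p(p(a)), a, p(p(p(p(0)))))   [R1 at 3]
8. m(p(p(a)), a, p(p(p(p(0)))))  →  p(p(p(p(0))))   [R1 at ε]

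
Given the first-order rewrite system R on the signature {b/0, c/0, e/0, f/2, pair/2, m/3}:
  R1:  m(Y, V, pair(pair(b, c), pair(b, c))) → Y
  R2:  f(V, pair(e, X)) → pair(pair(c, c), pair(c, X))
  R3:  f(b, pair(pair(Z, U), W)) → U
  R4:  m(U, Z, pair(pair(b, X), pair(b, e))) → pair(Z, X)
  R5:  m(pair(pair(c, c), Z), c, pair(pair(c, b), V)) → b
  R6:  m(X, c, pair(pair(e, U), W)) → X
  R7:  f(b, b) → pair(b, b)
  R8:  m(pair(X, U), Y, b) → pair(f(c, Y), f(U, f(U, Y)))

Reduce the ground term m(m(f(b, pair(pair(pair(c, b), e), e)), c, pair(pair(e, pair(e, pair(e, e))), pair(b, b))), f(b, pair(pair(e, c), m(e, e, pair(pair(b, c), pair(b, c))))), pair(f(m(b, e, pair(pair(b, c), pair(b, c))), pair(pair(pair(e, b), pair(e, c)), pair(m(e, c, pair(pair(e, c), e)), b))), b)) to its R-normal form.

1. m(m(f(b, pair(pair(pair(c, b), e), e)), c, pair(pair(e, pair(e, pair(e, e))), pair(b, b))), f(b, pair(pair(e, c), m(e, e, pair(pair(b, c), pair(b, c))))), pair(f(m(b, e, pair(pair(b, c), pair(b, c))), pair(pair(pair(e, b), pair(e, c)), pair(m(e, c, pair(pair(e, c), e)), b))), b))  →  m(f(b, pair(pair(pair(c, b), e), e)), f(b, pair(pair(e, c), m(e, e, pair(pair(b, c), pair(b, c))))), pair(f(m(b, e, pair(pair(b, c), pair(b, c))), pair(pair(pair(e, b), pair(e, c)), pair(m(e, c, pair(pair(e, c), e)), b))), b))   [R6 at 1]
2. m(f(b, pair(pair(pair(c, b), e), e)), f(b, pair(pair(e, c), m(e, e, pair(pair(b, c), pair(b, c))))), pair(f(m(b, e, pair(pair(b, c), pair(b, c))), pair(pair(pair(e, b), pair(e, c)), pair(m(e, c, pair(pair(e, c), e)), b))), b))  →  m(e, f(b, pair(pair(e, c), m(e, e, pair(pair(b, c), pair(b, c))))), pair(f(m(b, e, pair(pair(b, c), pair(b, c))), pair(pair(pair(e, b), pair(e, c)), pair(m(e, c, pair(pair(e, c), e)), b))), b))   [R3 at 1]
3. m(e, f(b, pair(pair(e, c), m(e, e, pair(pair(b, c), pair(b, c))))), pair(f(m(b, e, pair(pair(b, c), pair(b, c))), pair(pair(pair(e, b), pair(e, c)), pair(m(e, c, pair(pair(e, c), e)), b))), b))  →  m(e, c, pair(f(m(b, e, pair(pair(b, c), pair(b, c))), pair(pair(pair(e, b), pair(e, c)), pair(m(e, c, pair(pair(e, c), e)), b))), b))   [R3 at 2]
4. m(e, c, pair(f(m(b, e, pair(pair(b, c), pair(b, c))), pair(pair(pair(e, b), pair(e, c)), pair(m(e, c, pair(pair(e, c), e)), b))), b))  →  m(e, c, pair(f(b, pair(pair(pair(e, b), pair(e, c)), pair(m(e, c, pair(pair(e, c), e)), b))), b))   [R1 at 3.1.1]
5. m(e, c, pair(f(b, pair(pair(pair(e, b), pair(e, c)), pair(m(e, c, pair(pair(e, c), e)), b))), b))  →  m(e, c, pair(pair(e, c), b))   [R3 at 3.1]
6. m(e, c, pair(pair(e, c), b))  →  e   [R6 at ε]

e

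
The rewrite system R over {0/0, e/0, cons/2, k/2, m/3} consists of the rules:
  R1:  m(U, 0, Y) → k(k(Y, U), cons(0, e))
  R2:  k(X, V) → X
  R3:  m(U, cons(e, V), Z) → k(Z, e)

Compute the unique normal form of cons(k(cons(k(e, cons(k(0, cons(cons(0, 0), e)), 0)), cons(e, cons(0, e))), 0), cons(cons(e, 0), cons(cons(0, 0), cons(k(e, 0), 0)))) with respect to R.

cons(cons(e, cons(e, cons(0, e))), cons(cons(e, 0), cons(cons(0, 0), cons(e, 0))))

1. cons(k(cons(k(e, cons(k(0, cons(cons(0, 0), e)), 0)), cons(e, cons(0, e))), 0), cons(cons(e, 0), cons(cons(0, 0), cons(k(e, 0), 0))))  →  cons(cons(k(e, cons(k(0, cons(cons(0, 0), e)), 0)), cons(e, cons(0, e))), cons(cons(e, 0), cons(cons(0, 0), cons(k(e, 0), 0))))   [R2 at 1]
2. cons(cons(k(e, cons(k(0, cons(cons(0, 0), e)), 0)), cons(e, cons(0, e))), cons(cons(e, 0), cons(cons(0, 0), cons(k(e, 0), 0))))  →  cons(cons(e, cons(e, cons(0, e))), cons(cons(e, 0), cons(cons(0, 0), cons(k(e, 0), 0))))   [R2 at 1.1]
3. cons(cons(e, cons(e, cons(0, e))), cons(cons(e, 0), cons(cons(0, 0), cons(k(e, 0), 0))))  →  cons(cons(e, cons(e, cons(0, e))), cons(cons(e, 0), cons(cons(0, 0), cons(e, 0))))   [R2 at 2.2.2.1]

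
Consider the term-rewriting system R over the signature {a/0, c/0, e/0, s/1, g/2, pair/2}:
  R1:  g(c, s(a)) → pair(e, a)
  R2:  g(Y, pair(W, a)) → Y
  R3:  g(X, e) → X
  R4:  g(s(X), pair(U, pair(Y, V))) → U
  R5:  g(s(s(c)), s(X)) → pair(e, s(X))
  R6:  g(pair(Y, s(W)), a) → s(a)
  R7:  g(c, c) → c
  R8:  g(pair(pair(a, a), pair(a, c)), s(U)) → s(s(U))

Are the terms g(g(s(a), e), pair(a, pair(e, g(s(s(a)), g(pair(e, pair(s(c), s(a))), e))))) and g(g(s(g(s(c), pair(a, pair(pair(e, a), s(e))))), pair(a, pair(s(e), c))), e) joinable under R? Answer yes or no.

yes — NF(t₁) = a, NF(t₂) = a

Reduce t₁ = g(g(s(a), e), pair(a, pair(e, g(s(s(a)), g(pair(e, pair(s(c), s(a))), e))))):
1. g(g(s(a), e), pair(a, pair(e, g(s(s(a)), g(pair(e, pair(s(c), s(a))), e)))))  →  g(s(a), pair(a, pair(e, g(s(s(a)), g(pair(e, pair(s(c), s(a))), e)))))   [R3 at 1]
2. g(s(a), pair(a, pair(e, g(s(s(a)), g(pair(e, pair(s(c), s(a))), e)))))  →  a   [R4 at ε]

Reduce t₂ = g(g(s(g(s(c), pair(a, pair(pair(e, a), s(e))))), pair(a, pair(s(e), c))), e):
1. g(g(s(g(s(c), pair(a, pair(pair(e, a), s(e))))), pair(a, pair(s(e), c))), e)  →  g(s(g(s(c), pair(a, pair(pair(e, a), s(e))))), pair(a, pair(s(e), c)))   [R3 at ε]
2. g(s(g(s(c), pair(a, pair(pair(e, a), s(e))))), pair(a, pair(s(e), c)))  →  a   [R4 at ε]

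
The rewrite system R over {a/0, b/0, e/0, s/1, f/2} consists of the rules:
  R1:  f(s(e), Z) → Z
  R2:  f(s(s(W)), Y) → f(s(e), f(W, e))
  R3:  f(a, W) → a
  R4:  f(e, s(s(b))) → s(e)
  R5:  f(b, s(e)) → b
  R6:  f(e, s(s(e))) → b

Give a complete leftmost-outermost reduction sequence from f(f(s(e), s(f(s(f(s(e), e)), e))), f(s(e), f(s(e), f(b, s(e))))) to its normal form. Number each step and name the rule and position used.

b

1. f(f(s(e), s(f(s(f(s(e), e)), e))), f(s(e), f(s(e), f(b, s(e)))))  →  f(s(f(s(f(s(e), e)), e)), f(s(e), f(s(e), f(b, s(e)))))   [R1 at 1]
2. f(s(f(s(f(s(e), e)), e)), f(s(e), f(s(e), f(b, s(e)))))  →  f(s(f(s(e), e)), f(s(e), f(s(e), f(b, s(e)))))   [R1 at 1.1.1.1]
3. f(s(f(s(e), e)), f(s(e), f(s(e), f(b, s(e)))))  →  f(s(e), f(s(e), f(s(e), f(b, s(e)))))   [R1 at 1.1]
4. f(s(e), f(s(e), f(s(e), f(b, s(e)))))  →  f(s(e), f(s(e), f(b, s(e))))   [R1 at ε]
5. f(s(e), f(s(e), f(b, s(e))))  →  f(s(e), f(b, s(e)))   [R1 at ε]
6. f(s(e), f(b, s(e)))  →  f(b, s(e))   [R1 at ε]
7. f(b, s(e))  →  b   [R5 at ε]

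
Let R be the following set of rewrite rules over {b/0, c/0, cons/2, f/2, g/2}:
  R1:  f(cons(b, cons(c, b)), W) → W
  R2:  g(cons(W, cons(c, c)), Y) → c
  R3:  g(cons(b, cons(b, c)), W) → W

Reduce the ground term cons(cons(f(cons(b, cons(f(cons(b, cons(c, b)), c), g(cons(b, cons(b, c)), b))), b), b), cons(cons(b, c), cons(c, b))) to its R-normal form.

cons(cons(b, b), cons(cons(b, c), cons(c, b)))

1. cons(cons(f(cons(b, cons(f(cons(b, cons(c, b)), c), g(cons(b, cons(b, c)), b))), b), b), cons(cons(b, c), cons(c, b)))  →  cons(cons(f(cons(b, cons(c, g(cons(b, cons(b, c)), b))), b), b), cons(cons(b, c), cons(c, b)))   [R1 at 1.1.1.2.1]
2. cons(cons(f(cons(b, cons(c, g(cons(b, cons(b, c)), b))), b), b), cons(cons(b, c), cons(c, b)))  →  cons(cons(f(cons(b, cons(c, b)), b), b), cons(cons(b, c), cons(c, b)))   [R3 at 1.1.1.2.2]
3. cons(cons(f(cons(b, cons(c, b)), b), b), cons(cons(b, c), cons(c, b)))  →  cons(cons(b, b), cons(cons(b, c), cons(c, b)))   [R1 at 1.1]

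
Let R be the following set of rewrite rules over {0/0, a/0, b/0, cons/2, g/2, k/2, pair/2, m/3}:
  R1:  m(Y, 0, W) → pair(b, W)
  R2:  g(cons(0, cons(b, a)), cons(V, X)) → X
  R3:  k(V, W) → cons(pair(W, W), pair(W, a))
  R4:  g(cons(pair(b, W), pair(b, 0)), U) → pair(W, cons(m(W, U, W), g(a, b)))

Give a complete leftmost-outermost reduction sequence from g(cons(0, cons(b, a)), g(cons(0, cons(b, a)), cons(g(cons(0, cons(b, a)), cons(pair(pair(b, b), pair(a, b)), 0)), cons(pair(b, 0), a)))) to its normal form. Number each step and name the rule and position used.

1. g(cons(0, cons(b, a)), g(cons(0, cons(b, a)), cons(g(cons(0, cons(b, a)), cons(pair(pair(b, b), pair(a, b)), 0)), cons(pair(b, 0), a))))  →  g(cons(0, cons(b, a)), cons(pair(b, 0), a))   [R2 at 2]
2. g(cons(0, cons(b, a)), cons(pair(b, 0), a))  →  a   [R2 at ε]

a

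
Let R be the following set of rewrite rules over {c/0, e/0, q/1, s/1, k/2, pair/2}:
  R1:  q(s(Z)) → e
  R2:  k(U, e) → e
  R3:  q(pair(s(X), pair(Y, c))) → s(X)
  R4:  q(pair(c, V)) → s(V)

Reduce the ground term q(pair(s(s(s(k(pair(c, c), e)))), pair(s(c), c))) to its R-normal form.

s(s(s(e)))

1. q(pair(s(s(s(k(pair(c, c), e)))), pair(s(c), c)))  →  s(s(s(k(pair(c, c), e))))   [R3 at ε]
2. s(s(s(k(pair(c, c), e))))  →  s(s(s(e)))   [R2 at 1.1.1]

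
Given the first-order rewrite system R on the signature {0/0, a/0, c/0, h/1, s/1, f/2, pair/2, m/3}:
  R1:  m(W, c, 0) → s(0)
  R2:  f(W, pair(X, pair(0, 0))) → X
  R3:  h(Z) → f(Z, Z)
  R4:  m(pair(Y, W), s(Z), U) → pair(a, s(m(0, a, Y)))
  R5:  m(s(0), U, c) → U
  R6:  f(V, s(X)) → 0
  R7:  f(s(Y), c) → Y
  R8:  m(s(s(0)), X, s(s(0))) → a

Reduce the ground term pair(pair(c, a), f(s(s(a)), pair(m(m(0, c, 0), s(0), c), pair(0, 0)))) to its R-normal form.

1. pair(pair(c, a), f(s(s(a)), pair(m(m(0, c, 0), s(0), c), pair(0, 0))))  →  pair(pair(c, a), m(m(0, c, 0), s(0), c))   [R2 at 2]
2. pair(pair(c, a), m(m(0, c, 0), s(0), c))  →  pair(pair(c, a), m(s(0), s(0), c))   [R1 at 2.1]
3. pair(pair(c, a), m(s(0), s(0), c))  →  pair(pair(c, a), s(0))   [R5 at 2]

pair(pair(c, a), s(0))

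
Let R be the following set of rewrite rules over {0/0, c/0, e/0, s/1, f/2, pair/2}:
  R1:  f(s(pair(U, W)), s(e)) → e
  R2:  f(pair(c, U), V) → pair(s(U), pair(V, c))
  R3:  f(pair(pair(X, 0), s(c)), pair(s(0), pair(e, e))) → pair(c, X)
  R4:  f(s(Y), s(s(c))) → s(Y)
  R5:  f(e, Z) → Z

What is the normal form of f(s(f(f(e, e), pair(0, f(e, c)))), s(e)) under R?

1. f(s(f(f(e, e), pair(0, f(e, c)))), s(e))  →  f(s(f(e, pair(0, f(e, c)))), s(e))   [R5 at 1.1.1]
2. f(s(f(e, pair(0, f(e, c)))), s(e))  →  f(s(pair(0, f(e, c))), s(e))   [R5 at 1.1]
3. f(s(pair(0, f(e, c))), s(e))  →  e   [R1 at ε]

e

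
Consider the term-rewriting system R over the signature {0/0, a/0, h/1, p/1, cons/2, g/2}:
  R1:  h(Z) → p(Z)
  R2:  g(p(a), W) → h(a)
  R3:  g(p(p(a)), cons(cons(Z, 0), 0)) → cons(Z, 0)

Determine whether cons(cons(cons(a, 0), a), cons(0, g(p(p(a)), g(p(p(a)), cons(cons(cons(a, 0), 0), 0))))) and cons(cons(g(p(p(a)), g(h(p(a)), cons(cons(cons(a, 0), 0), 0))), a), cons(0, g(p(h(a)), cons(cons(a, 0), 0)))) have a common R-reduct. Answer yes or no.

Reduce t₁ = cons(cons(cons(a, 0), a), cons(0, g(p(p(a)), g(p(p(a)), cons(cons(cons(a, 0), 0), 0))))):
1. cons(cons(cons(a, 0), a), cons(0, g(p(p(a)), g(p(p(a)), cons(cons(cons(a, 0), 0), 0)))))  →  cons(cons(cons(a, 0), a), cons(0, g(p(p(a)), cons(cons(a, 0), 0))))   [R3 at 2.2.2]
2. cons(cons(cons(a, 0), a), cons(0, g(p(p(a)), cons(cons(a, 0), 0))))  →  cons(cons(cons(a, 0), a), cons(0, cons(a, 0)))   [R3 at 2.2]

Reduce t₂ = cons(cons(g(p(p(a)), g(h(p(a)), cons(cons(cons(a, 0), 0), 0))), a), cons(0, g(p(h(a)), cons(cons(a, 0), 0)))):
1. cons(cons(g(p(p(a)), g(h(p(a)), cons(cons(cons(a, 0), 0), 0))), a), cons(0, g(p(h(a)), cons(cons(a, 0), 0))))  →  cons(cons(g(p(p(a)), g(p(p(a)), cons(cons(cons(a, 0), 0), 0))), a), cons(0, g(p(h(a)), cons(cons(a, 0), 0))))   [R1 at 1.1.2.1]
2. cons(cons(g(p(p(a)), g(p(p(a)), cons(cons(cons(a, 0), 0), 0))), a), cons(0, g(p(h(a)), cons(cons(a, 0), 0))))  →  cons(cons(g(p(p(a)), cons(cons(a, 0), 0)), a), cons(0, g(p(h(a)), cons(cons(a, 0), 0))))   [R3 at 1.1.2]
3. cons(cons(g(p(p(a)), cons(cons(a, 0), 0)), a), cons(0, g(p(h(a)), cons(cons(a, 0), 0))))  →  cons(cons(cons(a, 0), a), cons(0, g(p(h(a)), cons(cons(a, 0), 0))))   [R3 at 1.1]
4. cons(cons(cons(a, 0), a), cons(0, g(p(h(a)), cons(cons(a, 0), 0))))  →  cons(cons(cons(a, 0), a), cons(0, g(p(p(a)), cons(cons(a, 0), 0))))   [R1 at 2.2.1.1]
5. cons(cons(cons(a, 0), a), cons(0, g(p(p(a)), cons(cons(a, 0), 0))))  →  cons(cons(cons(a, 0), a), cons(0, cons(a, 0)))   [R3 at 2.2]

yes — NF(t₁) = cons(cons(cons(a, 0), a), cons(0, cons(a, 0))), NF(t₂) = cons(cons(cons(a, 0), a), cons(0, cons(a, 0)))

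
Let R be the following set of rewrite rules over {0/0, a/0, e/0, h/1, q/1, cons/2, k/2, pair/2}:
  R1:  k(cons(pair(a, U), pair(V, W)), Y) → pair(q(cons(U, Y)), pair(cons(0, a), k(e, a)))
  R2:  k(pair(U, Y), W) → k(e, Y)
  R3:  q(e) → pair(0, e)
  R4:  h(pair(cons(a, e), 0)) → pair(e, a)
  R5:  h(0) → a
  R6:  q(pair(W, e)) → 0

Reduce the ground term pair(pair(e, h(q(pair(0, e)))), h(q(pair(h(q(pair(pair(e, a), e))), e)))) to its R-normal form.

pair(pair(e, a), a)

1. pair(pair(e, h(q(pair(0, e)))), h(q(pair(h(q(pair(pair(e, a), e))), e))))  →  pair(pair(e, h(0)), h(q(pair(h(q(pair(pair(e, a), e))), e))))   [R6 at 1.2.1]
2. pair(pair(e, h(0)), h(q(pair(h(q(pair(pair(e, a), e))), e))))  →  pair(pair(e, a), h(q(pair(h(q(pair(pair(e, a), e))), e))))   [R5 at 1.2]
3. pair(pair(e, a), h(q(pair(h(q(pair(pair(e, a), e))), e))))  →  pair(pair(e, a), h(0))   [R6 at 2.1]
4. pair(pair(e, a), h(0))  →  pair(pair(e, a), a)   [R5 at 2]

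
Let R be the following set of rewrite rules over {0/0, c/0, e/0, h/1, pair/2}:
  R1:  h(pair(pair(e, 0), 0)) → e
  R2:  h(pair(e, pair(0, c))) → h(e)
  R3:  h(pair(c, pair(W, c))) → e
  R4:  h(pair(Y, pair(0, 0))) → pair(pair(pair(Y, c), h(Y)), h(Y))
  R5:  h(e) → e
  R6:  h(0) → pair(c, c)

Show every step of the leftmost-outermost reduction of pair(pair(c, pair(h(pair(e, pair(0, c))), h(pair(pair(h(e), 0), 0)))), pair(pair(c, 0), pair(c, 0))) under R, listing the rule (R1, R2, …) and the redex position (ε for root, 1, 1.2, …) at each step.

1. pair(pair(c, pair(h(pair(e, pair(0, c))), h(pair(pair(h(e), 0), 0)))), pair(pair(c, 0), pair(c, 0)))  →  pair(pair(c, pair(h(e), h(pair(pair(h(e), 0), 0)))), pair(pair(c, 0), pair(c, 0)))   [R2 at 1.2.1]
2. pair(pair(c, pair(h(e), h(pair(pair(h(e), 0), 0)))), pair(pair(c, 0), pair(c, 0)))  →  pair(pair(c, pair(e, h(pair(pair(h(e), 0), 0)))), pair(pair(c, 0), pair(c, 0)))   [R5 at 1.2.1]
3. pair(pair(c, pair(e, h(pair(pair(h(e), 0), 0)))), pair(pair(c, 0), pair(c, 0)))  →  pair(pair(c, pair(e, h(pair(pair(e, 0), 0)))), pair(pair(c, 0), pair(c, 0)))   [R5 at 1.2.2.1.1.1]
4. pair(pair(c, pair(e, h(pair(pair(e, 0), 0)))), pair(pair(c, 0), pair(c, 0)))  →  pair(pair(c, pair(e, e)), pair(pair(c, 0), pair(c, 0)))   [R1 at 1.2.2]

pair(pair(c, pair(e, e)), pair(pair(c, 0), pair(c, 0)))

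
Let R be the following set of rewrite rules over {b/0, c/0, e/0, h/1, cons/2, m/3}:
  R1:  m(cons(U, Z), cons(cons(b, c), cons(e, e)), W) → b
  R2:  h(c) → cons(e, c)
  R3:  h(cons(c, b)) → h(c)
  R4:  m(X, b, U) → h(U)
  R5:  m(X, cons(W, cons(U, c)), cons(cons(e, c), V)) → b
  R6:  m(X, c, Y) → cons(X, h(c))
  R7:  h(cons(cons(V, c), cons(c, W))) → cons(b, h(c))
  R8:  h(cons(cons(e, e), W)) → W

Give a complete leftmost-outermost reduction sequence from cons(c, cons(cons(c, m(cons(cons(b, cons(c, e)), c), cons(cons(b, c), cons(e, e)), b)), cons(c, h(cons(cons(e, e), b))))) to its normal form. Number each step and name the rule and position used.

1. cons(c, cons(cons(c, m(cons(cons(b, cons(c, e)), c), cons(cons(b, c), cons(e, e)), b)), cons(c, h(cons(cons(e, e), b)))))  →  cons(c, cons(cons(c, b), cons(c, h(cons(cons(e, e), b)))))   [R1 at 2.1.2]
2. cons(c, cons(cons(c, b), cons(c, h(cons(cons(e, e), b)))))  →  cons(c, cons(cons(c, b), cons(c, b)))   [R8 at 2.2.2]

cons(c, cons(cons(c, b), cons(c, b)))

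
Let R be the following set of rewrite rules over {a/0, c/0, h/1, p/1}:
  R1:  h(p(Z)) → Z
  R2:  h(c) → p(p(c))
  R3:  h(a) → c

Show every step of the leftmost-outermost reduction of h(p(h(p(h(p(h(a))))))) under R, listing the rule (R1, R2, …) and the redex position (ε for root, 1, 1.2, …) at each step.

1. h(p(h(p(h(p(h(a)))))))  →  h(p(h(p(h(a)))))   [R1 at ε]
2. h(p(h(p(h(a)))))  →  h(p(h(a)))   [R1 at ε]
3. h(p(h(a)))  →  h(a)   [R1 at ε]
4. h(a)  →  c   [R3 at ε]

c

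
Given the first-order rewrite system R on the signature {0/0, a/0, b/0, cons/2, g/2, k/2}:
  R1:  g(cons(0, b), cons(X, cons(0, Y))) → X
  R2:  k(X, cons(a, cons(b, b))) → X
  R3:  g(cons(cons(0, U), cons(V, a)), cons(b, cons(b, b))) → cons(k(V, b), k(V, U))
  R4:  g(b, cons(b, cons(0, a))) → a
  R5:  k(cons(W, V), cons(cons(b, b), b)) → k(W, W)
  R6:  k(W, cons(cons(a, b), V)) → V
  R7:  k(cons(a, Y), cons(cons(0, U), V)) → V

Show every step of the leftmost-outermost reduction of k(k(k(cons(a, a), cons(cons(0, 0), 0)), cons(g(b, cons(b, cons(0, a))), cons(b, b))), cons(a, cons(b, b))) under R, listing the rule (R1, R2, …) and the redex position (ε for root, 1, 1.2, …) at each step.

0

1. k(k(k(cons(a, a), cons(cons(0, 0), 0)), cons(g(b, cons(b, cons(0, a))), cons(b, b))), cons(a, cons(b, b)))  →  k(k(cons(a, a), cons(cons(0, 0), 0)), cons(g(b, cons(b, cons(0, a))), cons(b, b)))   [R2 at ε]
2. k(k(cons(a, a), cons(cons(0, 0), 0)), cons(g(b, cons(b, cons(0, a))), cons(b, b)))  →  k(0, cons(g(b, cons(b, cons(0, a))), cons(b, b)))   [R7 at 1]
3. k(0, cons(g(b, cons(b, cons(0, a))), cons(b, b)))  →  k(0, cons(a, cons(b, b)))   [R4 at 2.1]
4. k(0, cons(a, cons(b, b)))  →  0   [R2 at ε]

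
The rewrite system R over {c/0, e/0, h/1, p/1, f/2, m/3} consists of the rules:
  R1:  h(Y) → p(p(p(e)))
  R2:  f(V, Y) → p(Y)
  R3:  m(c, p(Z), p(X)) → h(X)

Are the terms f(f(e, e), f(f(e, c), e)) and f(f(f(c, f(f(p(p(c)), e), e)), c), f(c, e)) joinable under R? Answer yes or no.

yes — NF(t₁) = p(p(e)), NF(t₂) = p(p(e))

Reduce t₁ = f(f(e, e), f(f(e, c), e)):
1. f(f(e, e), f(f(e, c), e))  →  p(f(f(e, c), e))   [R2 at ε]
2. p(f(f(e, c), e))  →  p(p(e))   [R2 at 1]

Reduce t₂ = f(f(f(c, f(f(p(p(c)), e), e)), c), f(c, e)):
1. f(f(f(c, f(f(p(p(c)), e), e)), c), f(c, e))  →  p(f(c, e))   [R2 at ε]
2. p(f(c, e))  →  p(p(e))   [R2 at 1]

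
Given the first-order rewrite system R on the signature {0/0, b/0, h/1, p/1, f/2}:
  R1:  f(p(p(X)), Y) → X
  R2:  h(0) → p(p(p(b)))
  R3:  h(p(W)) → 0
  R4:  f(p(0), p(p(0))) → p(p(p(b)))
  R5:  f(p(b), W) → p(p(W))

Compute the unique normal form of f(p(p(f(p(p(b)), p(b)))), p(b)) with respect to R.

1. f(p(p(f(p(p(b)), p(b)))), p(b))  →  f(p(p(b)), p(b))   [R1 at ε]
2. f(p(p(b)), p(b))  →  b   [R1 at ε]

b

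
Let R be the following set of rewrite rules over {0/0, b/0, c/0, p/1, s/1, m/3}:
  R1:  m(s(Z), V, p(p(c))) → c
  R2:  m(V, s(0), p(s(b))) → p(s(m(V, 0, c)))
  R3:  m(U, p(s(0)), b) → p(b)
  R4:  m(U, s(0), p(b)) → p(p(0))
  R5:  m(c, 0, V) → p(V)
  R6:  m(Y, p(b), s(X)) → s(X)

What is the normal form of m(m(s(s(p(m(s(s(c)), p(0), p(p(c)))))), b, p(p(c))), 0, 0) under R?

1. m(m(s(s(p(m(s(s(c)), p(0), p(p(c)))))), b, p(p(c))), 0, 0)  →  m(c, 0, 0)   [R1 at 1]
2. m(c, 0, 0)  →  p(0)   [R5 at ε]

p(0)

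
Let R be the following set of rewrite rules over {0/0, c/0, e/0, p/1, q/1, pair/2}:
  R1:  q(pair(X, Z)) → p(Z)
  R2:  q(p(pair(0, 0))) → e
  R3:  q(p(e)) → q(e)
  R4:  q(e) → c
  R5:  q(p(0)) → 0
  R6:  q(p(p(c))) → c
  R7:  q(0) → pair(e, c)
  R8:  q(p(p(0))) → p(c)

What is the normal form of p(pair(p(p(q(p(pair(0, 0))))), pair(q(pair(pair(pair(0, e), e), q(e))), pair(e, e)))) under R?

p(pair(p(p(e)), pair(p(c), pair(e, e))))

1. p(pair(p(p(q(p(pair(0, 0))))), pair(q(pair(pair(pair(0, e), e), q(e))), pair(e, e))))  →  p(pair(p(p(e)), pair(q(pair(pair(pair(0, e), e), q(e))), pair(e, e))))   [R2 at 1.1.1.1]
2. p(pair(p(p(e)), pair(q(pair(pair(pair(0, e), e), q(e))), pair(e, e))))  →  p(pair(p(p(e)), pair(p(q(e)), pair(e, e))))   [R1 at 1.2.1]
3. p(pair(p(p(e)), pair(p(q(e)), pair(e, e))))  →  p(pair(p(p(e)), pair(p(c), pair(e, e))))   [R4 at 1.2.1.1]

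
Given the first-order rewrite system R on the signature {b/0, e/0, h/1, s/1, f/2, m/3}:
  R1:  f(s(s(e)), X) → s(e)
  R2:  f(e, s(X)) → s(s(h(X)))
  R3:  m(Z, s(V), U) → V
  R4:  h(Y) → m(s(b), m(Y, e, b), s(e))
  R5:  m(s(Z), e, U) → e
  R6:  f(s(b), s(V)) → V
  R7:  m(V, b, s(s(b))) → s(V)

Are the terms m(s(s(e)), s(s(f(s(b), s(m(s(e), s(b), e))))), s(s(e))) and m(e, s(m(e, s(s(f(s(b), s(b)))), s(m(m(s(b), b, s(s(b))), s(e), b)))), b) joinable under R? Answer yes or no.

yes — NF(t₁) = s(b), NF(t₂) = s(b)

Reduce t₁ = m(s(s(e)), s(s(f(s(b), s(m(s(e), s(b), e))))), s(s(e))):
1. m(s(s(e)), s(s(f(s(b), s(m(s(e), s(b), e))))), s(s(e)))  →  s(f(s(b), s(m(s(e), s(b), e))))   [R3 at ε]
2. s(f(s(b), s(m(s(e), s(b), e))))  →  s(m(s(e), s(b), e))   [R6 at 1]
3. s(m(s(e), s(b), e))  →  s(b)   [R3 at 1]

Reduce t₂ = m(e, s(m(e, s(s(f(s(b), s(b)))), s(m(m(s(b), b, s(s(b))), s(e), b)))), b):
1. m(e, s(m(e, s(s(f(s(b), s(b)))), s(m(m(s(b), b, s(s(b))), s(e), b)))), b)  →  m(e, s(s(f(s(b), s(b)))), s(m(m(s(b), b, s(s(b))), s(e), b)))   [R3 at ε]
2. m(e, s(s(f(s(b), s(b)))), s(m(m(s(b), b, s(s(b))), s(e), b)))  →  s(f(s(b), s(b)))   [R3 at ε]
3. s(f(s(b), s(b)))  →  s(b)   [R6 at 1]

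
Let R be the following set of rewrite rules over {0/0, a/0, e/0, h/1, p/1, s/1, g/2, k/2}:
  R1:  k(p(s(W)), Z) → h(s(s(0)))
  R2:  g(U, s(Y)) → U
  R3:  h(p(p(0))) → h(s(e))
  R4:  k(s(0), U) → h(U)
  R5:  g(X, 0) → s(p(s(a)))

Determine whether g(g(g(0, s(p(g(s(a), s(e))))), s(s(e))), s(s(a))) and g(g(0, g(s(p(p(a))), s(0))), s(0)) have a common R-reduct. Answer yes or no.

Reduce t₁ = g(g(g(0, s(p(g(s(a), s(e))))), s(s(e))), s(s(a))):
1. g(g(g(0, s(p(g(s(a), s(e))))), s(s(e))), s(s(a)))  →  g(g(0, s(p(g(s(a), s(e))))), s(s(e)))   [R2 at ε]
2. g(g(0, s(p(g(s(a), s(e))))), s(s(e)))  →  g(0, s(p(g(s(a), s(e)))))   [R2 at ε]
3. g(0, s(p(g(s(a), s(e)))))  →  0   [R2 at ε]

Reduce t₂ = g(g(0, g(s(p(p(a))), s(0))), s(0)):
1. g(g(0, g(s(p(p(a))), s(0))), s(0))  →  g(0, g(s(p(p(a))), s(0)))   [R2 at ε]
2. g(0, g(s(p(p(a))), s(0)))  →  g(0, s(p(p(a))))   [R2 at 2]
3. g(0, s(p(p(a))))  →  0   [R2 at ε]

yes — NF(t₁) = 0, NF(t₂) = 0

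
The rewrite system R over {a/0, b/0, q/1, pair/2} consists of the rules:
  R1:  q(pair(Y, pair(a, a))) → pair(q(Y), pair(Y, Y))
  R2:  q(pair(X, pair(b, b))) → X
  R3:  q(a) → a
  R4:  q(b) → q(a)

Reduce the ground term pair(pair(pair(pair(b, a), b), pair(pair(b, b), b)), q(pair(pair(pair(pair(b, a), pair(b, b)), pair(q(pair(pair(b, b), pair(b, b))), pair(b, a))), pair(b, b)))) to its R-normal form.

pair(pair(pair(pair(b, a), b), pair(pair(b, b), b)), pair(pair(pair(b, a), pair(b, b)), pair(pair(b, b), pair(b, a))))

1. pair(pair(pair(pair(b, a), b), pair(pair(b, b), b)), q(pair(pair(pair(pair(b, a), pair(b, b)), pair(q(pair(pair(b, b), pair(b, b))), pair(b, a))), pair(b, b))))  →  pair(pair(pair(pair(b, a), b), pair(pair(b, b), b)), pair(pair(pair(b, a), pair(b, b)), pair(q(pair(pair(b, b), pair(b, b))), pair(b, a))))   [R2 at 2]
2. pair(pair(pair(pair(b, a), b), pair(pair(b, b), b)), pair(pair(pair(b, a), pair(b, b)), pair(q(pair(pair(b, b), pair(b, b))), pair(b, a))))  →  pair(pair(pair(pair(b, a), b), pair(pair(b, b), b)), pair(pair(pair(b, a), pair(b, b)), pair(pair(b, b), pair(b, a))))   [R2 at 2.2.1]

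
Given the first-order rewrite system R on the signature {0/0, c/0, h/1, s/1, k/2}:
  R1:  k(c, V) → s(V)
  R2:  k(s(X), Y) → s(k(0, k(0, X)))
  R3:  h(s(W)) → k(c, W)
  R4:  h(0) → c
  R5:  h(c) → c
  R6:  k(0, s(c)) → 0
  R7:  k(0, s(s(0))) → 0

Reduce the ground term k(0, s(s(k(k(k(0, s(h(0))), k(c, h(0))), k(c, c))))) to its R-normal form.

1. k(0, s(s(k(k(k(0, s(h(0))), k(c, h(0))), k(c, c)))))  →  k(0, s(s(k(k(k(0, s(c)), k(c, h(0))), k(c, c)))))   [R4 at 2.1.1.1.1.2.1]
2. k(0, s(s(k(k(k(0, s(c)), k(c, h(0))), k(c, c)))))  →  k(0, s(s(k(k(0, k(c, h(0))), k(c, c)))))   [R6 at 2.1.1.1.1]
3. k(0, s(s(k(k(0, k(c, h(0))), k(c, c)))))  →  k(0, s(s(k(k(0, s(h(0))), k(c, c)))))   [R1 at 2.1.1.1.2]
4. k(0, s(s(k(k(0, s(h(0))), k(c, c)))))  →  k(0, s(s(k(k(0, s(c)), k(c, c)))))   [R4 at 2.1.1.1.2.1]
5. k(0, s(s(k(k(0, s(c)), k(c, c)))))  →  k(0, s(s(k(0, k(c, c)))))   [R6 at 2.1.1.1]
6. k(0, s(s(k(0, k(c, c)))))  →  k(0, s(s(k(0, s(c)))))   [R1 at 2.1.1.2]
7. k(0, s(s(k(0, s(c)))))  →  k(0, s(s(0)))   [R6 at 2.1.1]
8. k(0, s(s(0)))  →  0   [R7 at ε]

0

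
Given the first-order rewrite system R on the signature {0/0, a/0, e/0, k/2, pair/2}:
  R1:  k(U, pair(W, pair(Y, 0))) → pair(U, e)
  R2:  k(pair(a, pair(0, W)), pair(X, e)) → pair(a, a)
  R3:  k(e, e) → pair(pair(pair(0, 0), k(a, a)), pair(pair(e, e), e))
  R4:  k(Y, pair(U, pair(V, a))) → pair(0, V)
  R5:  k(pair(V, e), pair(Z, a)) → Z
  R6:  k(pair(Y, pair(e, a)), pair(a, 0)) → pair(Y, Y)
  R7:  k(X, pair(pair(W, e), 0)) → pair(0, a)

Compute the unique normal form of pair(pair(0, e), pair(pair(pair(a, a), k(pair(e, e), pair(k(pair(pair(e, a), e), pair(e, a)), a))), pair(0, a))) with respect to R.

pair(pair(0, e), pair(pair(pair(a, a), e), pair(0, a)))

1. pair(pair(0, e), pair(pair(pair(a, a), k(pair(e, e), pair(k(pair(pair(e, a), e), pair(e, a)), a))), pair(0, a)))  →  pair(pair(0, e), pair(pair(pair(a, a), k(pair(pair(e, a), e), pair(e, a))), pair(0, a)))   [R5 at 2.1.2]
2. pair(pair(0, e), pair(pair(pair(a, a), k(pair(pair(e, a), e), pair(e, a))), pair(0, a)))  →  pair(pair(0, e), pair(pair(pair(a, a), e), pair(0, a)))   [R5 at 2.1.2]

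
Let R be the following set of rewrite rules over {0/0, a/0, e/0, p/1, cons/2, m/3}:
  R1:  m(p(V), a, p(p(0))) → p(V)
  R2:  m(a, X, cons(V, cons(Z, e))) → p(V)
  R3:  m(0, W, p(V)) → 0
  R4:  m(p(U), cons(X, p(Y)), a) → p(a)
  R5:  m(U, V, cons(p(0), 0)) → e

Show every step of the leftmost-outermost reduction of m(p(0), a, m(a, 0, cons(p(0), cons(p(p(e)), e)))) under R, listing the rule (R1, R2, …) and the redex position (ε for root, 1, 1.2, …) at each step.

p(0)

1. m(p(0), a, m(a, 0, cons(p(0), cons(p(p(e)), e))))  →  m(p(0), a, p(p(0)))   [R2 at 3]
2. m(p(0), a, p(p(0)))  →  p(0)   [R1 at ε]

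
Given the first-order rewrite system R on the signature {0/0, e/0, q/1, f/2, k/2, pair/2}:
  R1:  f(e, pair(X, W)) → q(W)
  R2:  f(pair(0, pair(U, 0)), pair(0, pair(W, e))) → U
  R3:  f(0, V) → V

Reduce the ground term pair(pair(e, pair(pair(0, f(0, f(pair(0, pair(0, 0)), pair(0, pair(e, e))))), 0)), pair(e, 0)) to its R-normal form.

pair(pair(e, pair(pair(0, 0), 0)), pair(e, 0))

1. pair(pair(e, pair(pair(0, f(0, f(pair(0, pair(0, 0)), pair(0, pair(e, e))))), 0)), pair(e, 0))  →  pair(pair(e, pair(pair(0, f(pair(0, pair(0, 0)), pair(0, pair(e, e)))), 0)), pair(e, 0))   [R3 at 1.2.1.2]
2. pair(pair(e, pair(pair(0, f(pair(0, pair(0, 0)), pair(0, pair(e, e)))), 0)), pair(e, 0))  →  pair(pair(e, pair(pair(0, 0), 0)), pair(e, 0))   [R2 at 1.2.1.2]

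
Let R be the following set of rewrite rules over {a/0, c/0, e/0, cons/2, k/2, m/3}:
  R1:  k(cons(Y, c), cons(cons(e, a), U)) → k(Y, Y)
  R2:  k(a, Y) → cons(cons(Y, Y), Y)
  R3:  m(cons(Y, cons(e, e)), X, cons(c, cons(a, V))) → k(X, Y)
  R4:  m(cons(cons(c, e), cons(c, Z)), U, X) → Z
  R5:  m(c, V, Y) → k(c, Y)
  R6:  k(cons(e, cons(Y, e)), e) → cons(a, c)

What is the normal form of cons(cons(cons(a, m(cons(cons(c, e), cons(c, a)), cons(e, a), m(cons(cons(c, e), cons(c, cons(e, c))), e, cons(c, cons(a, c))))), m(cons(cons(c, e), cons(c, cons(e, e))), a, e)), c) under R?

cons(cons(cons(a, a), cons(e, e)), c)

1. cons(cons(cons(a, m(cons(cons(c, e), cons(c, a)), cons(e, a), m(cons(cons(c, e), cons(c, cons(e, c))), e, cons(c, cons(a, c))))), m(cons(cons(c, e), cons(c, cons(e, e))), a, e)), c)  →  cons(cons(cons(a, a), m(cons(cons(c, e), cons(c, cons(e, e))), a, e)), c)   [R4 at 1.1.2]
2. cons(cons(cons(a, a), m(cons(cons(c, e), cons(c, cons(e, e))), a, e)), c)  →  cons(cons(cons(a, a), cons(e, e)), c)   [R4 at 1.2]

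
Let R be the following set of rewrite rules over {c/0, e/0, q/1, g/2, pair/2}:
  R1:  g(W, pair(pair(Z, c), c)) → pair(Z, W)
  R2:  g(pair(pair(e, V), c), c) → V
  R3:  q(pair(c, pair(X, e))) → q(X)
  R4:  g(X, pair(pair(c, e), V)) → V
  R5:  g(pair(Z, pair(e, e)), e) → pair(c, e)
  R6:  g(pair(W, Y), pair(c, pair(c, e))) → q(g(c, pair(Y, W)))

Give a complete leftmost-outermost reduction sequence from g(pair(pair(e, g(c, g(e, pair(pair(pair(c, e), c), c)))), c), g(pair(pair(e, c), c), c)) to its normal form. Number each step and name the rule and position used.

1. g(pair(pair(e, g(c, g(e, pair(pair(pair(c, e), c), c)))), c), g(pair(pair(e, c), c), c))  →  g(pair(pair(e, g(c, pair(pair(c, e), e))), c), g(pair(pair(e, c), c), c))   [R1 at 1.1.2.2]
2. g(pair(pair(e, g(c, pair(pair(c, e), e))), c), g(pair(pair(e, c), c), c))  →  g(pair(pair(e, e), c), g(pair(pair(e, c), c), c))   [R4 at 1.1.2]
3. g(pair(pair(e, e), c), g(pair(pair(e, c), c), c))  →  g(pair(pair(e, e), c), c)   [R2 at 2]
4. g(pair(pair(e, e), c), c)  →  e   [R2 at ε]

e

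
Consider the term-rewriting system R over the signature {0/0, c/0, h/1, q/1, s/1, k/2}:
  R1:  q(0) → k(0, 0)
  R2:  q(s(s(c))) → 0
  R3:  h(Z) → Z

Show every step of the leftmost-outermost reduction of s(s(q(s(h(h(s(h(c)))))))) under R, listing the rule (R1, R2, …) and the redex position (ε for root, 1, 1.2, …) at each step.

s(s(0))

1. s(s(q(s(h(h(s(h(c))))))))  →  s(s(q(s(h(s(h(c)))))))   [R3 at 1.1.1.1]
2. s(s(q(s(h(s(h(c)))))))  →  s(s(q(s(s(h(c))))))   [R3 at 1.1.1.1]
3. s(s(q(s(s(h(c))))))  →  s(s(q(s(s(c)))))   [R3 at 1.1.1.1.1]
4. s(s(q(s(s(c)))))  →  s(s(0))   [R2 at 1.1]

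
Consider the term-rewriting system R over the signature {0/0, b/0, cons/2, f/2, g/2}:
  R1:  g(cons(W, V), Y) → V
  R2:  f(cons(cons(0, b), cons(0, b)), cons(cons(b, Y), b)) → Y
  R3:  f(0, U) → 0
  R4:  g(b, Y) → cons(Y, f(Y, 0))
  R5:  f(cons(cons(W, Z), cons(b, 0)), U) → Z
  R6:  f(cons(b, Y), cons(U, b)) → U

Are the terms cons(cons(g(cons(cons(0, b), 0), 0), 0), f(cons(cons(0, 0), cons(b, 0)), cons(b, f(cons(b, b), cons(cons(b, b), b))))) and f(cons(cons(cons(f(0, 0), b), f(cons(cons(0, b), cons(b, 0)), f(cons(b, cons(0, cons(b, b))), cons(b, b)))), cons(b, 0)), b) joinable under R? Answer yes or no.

Reduce t₁ = cons(cons(g(cons(cons(0, b), 0), 0), 0), f(cons(cons(0, 0), cons(b, 0)), cons(b, f(cons(b, b), cons(cons(b, b), b))))):
1. cons(cons(g(cons(cons(0, b), 0), 0), 0), f(cons(cons(0, 0), cons(b, 0)), cons(b, f(cons(b, b), cons(cons(b, b), b)))))  →  cons(cons(0, 0), f(cons(cons(0, 0), cons(b, 0)), cons(b, f(cons(b, b), cons(cons(b, b), b)))))   [R1 at 1.1]
2. cons(cons(0, 0), f(cons(cons(0, 0), cons(b, 0)), cons(b, f(cons(b, b), cons(cons(b, b), b)))))  →  cons(cons(0, 0), 0)   [R5 at 2]

Reduce t₂ = f(cons(cons(cons(f(0, 0), b), f(cons(cons(0, b), cons(b, 0)), f(cons(b, cons(0, cons(b, b))), cons(b, b)))), cons(b, 0)), b):
1. f(cons(cons(cons(f(0, 0), b), f(cons(cons(0, b), cons(b, 0)), f(cons(b, cons(0, cons(b, b))), cons(b, b)))), cons(b, 0)), b)  →  f(cons(cons(0, b), cons(b, 0)), f(cons(b, cons(0, cons(b, b))), cons(b, b)))   [R5 at ε]
2. f(cons(cons(0, b), cons(b, 0)), f(cons(b, cons(0, cons(b, b))), cons(b, b)))  →  b   [R5 at ε]

no — NF(t₁) = cons(cons(0, 0), 0), NF(t₂) = b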